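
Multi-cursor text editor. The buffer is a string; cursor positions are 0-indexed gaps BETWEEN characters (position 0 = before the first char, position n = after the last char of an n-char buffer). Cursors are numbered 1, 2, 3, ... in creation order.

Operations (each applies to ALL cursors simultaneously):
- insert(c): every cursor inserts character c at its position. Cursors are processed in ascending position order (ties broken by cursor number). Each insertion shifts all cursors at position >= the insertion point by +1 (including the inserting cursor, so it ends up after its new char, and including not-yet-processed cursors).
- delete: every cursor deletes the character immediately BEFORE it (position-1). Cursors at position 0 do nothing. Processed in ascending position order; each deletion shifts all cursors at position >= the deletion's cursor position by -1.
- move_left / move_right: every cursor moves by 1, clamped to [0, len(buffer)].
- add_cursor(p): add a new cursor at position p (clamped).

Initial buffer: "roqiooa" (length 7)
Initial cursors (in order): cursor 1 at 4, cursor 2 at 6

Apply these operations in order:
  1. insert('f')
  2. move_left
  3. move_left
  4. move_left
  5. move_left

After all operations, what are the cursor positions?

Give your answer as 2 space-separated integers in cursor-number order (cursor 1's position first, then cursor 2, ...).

Answer: 1 4

Derivation:
After op 1 (insert('f')): buffer="roqifoofa" (len 9), cursors c1@5 c2@8, authorship ....1..2.
After op 2 (move_left): buffer="roqifoofa" (len 9), cursors c1@4 c2@7, authorship ....1..2.
After op 3 (move_left): buffer="roqifoofa" (len 9), cursors c1@3 c2@6, authorship ....1..2.
After op 4 (move_left): buffer="roqifoofa" (len 9), cursors c1@2 c2@5, authorship ....1..2.
After op 5 (move_left): buffer="roqifoofa" (len 9), cursors c1@1 c2@4, authorship ....1..2.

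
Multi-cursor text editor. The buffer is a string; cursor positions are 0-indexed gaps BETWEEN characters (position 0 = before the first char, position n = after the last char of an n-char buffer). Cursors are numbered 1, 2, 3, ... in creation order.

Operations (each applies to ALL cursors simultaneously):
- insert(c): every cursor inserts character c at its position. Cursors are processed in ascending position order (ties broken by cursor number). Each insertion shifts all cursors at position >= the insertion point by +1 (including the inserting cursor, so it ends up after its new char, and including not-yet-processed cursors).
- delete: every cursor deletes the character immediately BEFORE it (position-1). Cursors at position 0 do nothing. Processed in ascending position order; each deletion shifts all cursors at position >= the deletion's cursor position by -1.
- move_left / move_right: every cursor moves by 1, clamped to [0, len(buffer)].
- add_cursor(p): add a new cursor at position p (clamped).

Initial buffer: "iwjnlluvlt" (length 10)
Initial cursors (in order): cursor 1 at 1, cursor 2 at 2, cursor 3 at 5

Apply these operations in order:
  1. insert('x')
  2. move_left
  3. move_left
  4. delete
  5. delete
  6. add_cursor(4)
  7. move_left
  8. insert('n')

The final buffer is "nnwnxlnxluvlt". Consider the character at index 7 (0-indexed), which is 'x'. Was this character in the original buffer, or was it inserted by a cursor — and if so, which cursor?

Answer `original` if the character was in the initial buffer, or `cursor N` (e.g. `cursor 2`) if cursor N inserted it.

Answer: cursor 3

Derivation:
After op 1 (insert('x')): buffer="ixwxjnlxluvlt" (len 13), cursors c1@2 c2@4 c3@8, authorship .1.2...3.....
After op 2 (move_left): buffer="ixwxjnlxluvlt" (len 13), cursors c1@1 c2@3 c3@7, authorship .1.2...3.....
After op 3 (move_left): buffer="ixwxjnlxluvlt" (len 13), cursors c1@0 c2@2 c3@6, authorship .1.2...3.....
After op 4 (delete): buffer="iwxjlxluvlt" (len 11), cursors c1@0 c2@1 c3@4, authorship ..2..3.....
After op 5 (delete): buffer="wxlxluvlt" (len 9), cursors c1@0 c2@0 c3@2, authorship .2.3.....
After op 6 (add_cursor(4)): buffer="wxlxluvlt" (len 9), cursors c1@0 c2@0 c3@2 c4@4, authorship .2.3.....
After op 7 (move_left): buffer="wxlxluvlt" (len 9), cursors c1@0 c2@0 c3@1 c4@3, authorship .2.3.....
After op 8 (insert('n')): buffer="nnwnxlnxluvlt" (len 13), cursors c1@2 c2@2 c3@4 c4@7, authorship 12.32.43.....
Authorship (.=original, N=cursor N): 1 2 . 3 2 . 4 3 . . . . .
Index 7: author = 3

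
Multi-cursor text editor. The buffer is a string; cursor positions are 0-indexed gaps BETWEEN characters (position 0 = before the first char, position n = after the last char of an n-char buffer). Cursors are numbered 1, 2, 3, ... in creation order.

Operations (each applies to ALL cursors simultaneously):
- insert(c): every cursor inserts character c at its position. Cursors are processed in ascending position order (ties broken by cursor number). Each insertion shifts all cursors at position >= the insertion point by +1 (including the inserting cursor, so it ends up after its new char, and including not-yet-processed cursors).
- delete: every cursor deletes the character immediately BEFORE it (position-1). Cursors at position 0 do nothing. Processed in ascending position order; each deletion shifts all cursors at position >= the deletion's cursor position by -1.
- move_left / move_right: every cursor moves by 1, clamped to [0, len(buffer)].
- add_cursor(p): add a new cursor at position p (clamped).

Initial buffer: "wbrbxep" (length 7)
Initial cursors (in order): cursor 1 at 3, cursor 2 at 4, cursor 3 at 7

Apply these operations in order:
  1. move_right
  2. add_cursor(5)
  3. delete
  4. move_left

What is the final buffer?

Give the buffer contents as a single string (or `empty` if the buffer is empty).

Answer: wbe

Derivation:
After op 1 (move_right): buffer="wbrbxep" (len 7), cursors c1@4 c2@5 c3@7, authorship .......
After op 2 (add_cursor(5)): buffer="wbrbxep" (len 7), cursors c1@4 c2@5 c4@5 c3@7, authorship .......
After op 3 (delete): buffer="wbe" (len 3), cursors c1@2 c2@2 c4@2 c3@3, authorship ...
After op 4 (move_left): buffer="wbe" (len 3), cursors c1@1 c2@1 c4@1 c3@2, authorship ...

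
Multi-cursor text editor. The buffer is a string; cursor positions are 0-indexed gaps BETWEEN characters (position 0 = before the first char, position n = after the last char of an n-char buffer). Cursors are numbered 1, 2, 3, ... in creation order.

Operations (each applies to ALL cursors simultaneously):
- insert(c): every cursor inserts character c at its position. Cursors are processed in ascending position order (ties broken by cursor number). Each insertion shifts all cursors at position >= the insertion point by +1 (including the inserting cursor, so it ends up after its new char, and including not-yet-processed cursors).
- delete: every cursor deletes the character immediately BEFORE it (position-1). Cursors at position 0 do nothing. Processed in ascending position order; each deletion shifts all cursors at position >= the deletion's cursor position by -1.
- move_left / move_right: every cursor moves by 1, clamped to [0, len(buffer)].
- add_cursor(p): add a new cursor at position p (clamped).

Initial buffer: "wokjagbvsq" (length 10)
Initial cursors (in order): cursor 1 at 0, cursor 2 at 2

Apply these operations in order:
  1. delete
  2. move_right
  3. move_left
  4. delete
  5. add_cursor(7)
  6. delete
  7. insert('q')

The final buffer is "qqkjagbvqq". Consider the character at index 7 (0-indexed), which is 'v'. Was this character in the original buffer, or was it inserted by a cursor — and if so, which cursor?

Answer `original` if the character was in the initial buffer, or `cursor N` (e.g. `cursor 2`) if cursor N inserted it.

After op 1 (delete): buffer="wkjagbvsq" (len 9), cursors c1@0 c2@1, authorship .........
After op 2 (move_right): buffer="wkjagbvsq" (len 9), cursors c1@1 c2@2, authorship .........
After op 3 (move_left): buffer="wkjagbvsq" (len 9), cursors c1@0 c2@1, authorship .........
After op 4 (delete): buffer="kjagbvsq" (len 8), cursors c1@0 c2@0, authorship ........
After op 5 (add_cursor(7)): buffer="kjagbvsq" (len 8), cursors c1@0 c2@0 c3@7, authorship ........
After op 6 (delete): buffer="kjagbvq" (len 7), cursors c1@0 c2@0 c3@6, authorship .......
After op 7 (insert('q')): buffer="qqkjagbvqq" (len 10), cursors c1@2 c2@2 c3@9, authorship 12......3.
Authorship (.=original, N=cursor N): 1 2 . . . . . . 3 .
Index 7: author = original

Answer: original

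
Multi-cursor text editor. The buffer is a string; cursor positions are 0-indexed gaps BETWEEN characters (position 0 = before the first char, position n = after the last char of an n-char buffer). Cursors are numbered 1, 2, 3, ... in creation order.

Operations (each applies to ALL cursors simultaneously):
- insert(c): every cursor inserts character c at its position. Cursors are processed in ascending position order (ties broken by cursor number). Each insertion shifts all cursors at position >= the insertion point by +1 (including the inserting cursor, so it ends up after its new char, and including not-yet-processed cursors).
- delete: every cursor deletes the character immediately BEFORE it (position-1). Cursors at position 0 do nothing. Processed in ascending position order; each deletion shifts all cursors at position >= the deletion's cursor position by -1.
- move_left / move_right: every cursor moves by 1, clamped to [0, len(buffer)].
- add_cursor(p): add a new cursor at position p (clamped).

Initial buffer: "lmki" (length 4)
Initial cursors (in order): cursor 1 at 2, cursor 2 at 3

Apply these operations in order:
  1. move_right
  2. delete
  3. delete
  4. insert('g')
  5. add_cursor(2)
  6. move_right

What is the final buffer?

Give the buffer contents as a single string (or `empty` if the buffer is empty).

Answer: gg

Derivation:
After op 1 (move_right): buffer="lmki" (len 4), cursors c1@3 c2@4, authorship ....
After op 2 (delete): buffer="lm" (len 2), cursors c1@2 c2@2, authorship ..
After op 3 (delete): buffer="" (len 0), cursors c1@0 c2@0, authorship 
After op 4 (insert('g')): buffer="gg" (len 2), cursors c1@2 c2@2, authorship 12
After op 5 (add_cursor(2)): buffer="gg" (len 2), cursors c1@2 c2@2 c3@2, authorship 12
After op 6 (move_right): buffer="gg" (len 2), cursors c1@2 c2@2 c3@2, authorship 12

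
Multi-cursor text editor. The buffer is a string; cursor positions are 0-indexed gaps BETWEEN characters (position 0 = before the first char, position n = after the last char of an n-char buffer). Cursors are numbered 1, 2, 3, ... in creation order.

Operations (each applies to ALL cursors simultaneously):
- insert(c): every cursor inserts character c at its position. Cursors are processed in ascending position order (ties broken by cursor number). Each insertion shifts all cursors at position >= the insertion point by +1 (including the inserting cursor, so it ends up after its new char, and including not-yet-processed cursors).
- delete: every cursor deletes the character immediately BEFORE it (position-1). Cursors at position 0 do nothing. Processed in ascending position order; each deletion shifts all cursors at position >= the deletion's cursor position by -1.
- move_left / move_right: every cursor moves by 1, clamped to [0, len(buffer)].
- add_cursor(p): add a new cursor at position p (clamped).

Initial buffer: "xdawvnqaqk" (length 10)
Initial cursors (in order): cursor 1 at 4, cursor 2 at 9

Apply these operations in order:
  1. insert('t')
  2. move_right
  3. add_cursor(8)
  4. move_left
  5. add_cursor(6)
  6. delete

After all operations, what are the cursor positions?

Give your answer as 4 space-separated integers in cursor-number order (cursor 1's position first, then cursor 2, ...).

Answer: 4 7 4 4

Derivation:
After op 1 (insert('t')): buffer="xdawtvnqaqtk" (len 12), cursors c1@5 c2@11, authorship ....1.....2.
After op 2 (move_right): buffer="xdawtvnqaqtk" (len 12), cursors c1@6 c2@12, authorship ....1.....2.
After op 3 (add_cursor(8)): buffer="xdawtvnqaqtk" (len 12), cursors c1@6 c3@8 c2@12, authorship ....1.....2.
After op 4 (move_left): buffer="xdawtvnqaqtk" (len 12), cursors c1@5 c3@7 c2@11, authorship ....1.....2.
After op 5 (add_cursor(6)): buffer="xdawtvnqaqtk" (len 12), cursors c1@5 c4@6 c3@7 c2@11, authorship ....1.....2.
After op 6 (delete): buffer="xdawqaqk" (len 8), cursors c1@4 c3@4 c4@4 c2@7, authorship ........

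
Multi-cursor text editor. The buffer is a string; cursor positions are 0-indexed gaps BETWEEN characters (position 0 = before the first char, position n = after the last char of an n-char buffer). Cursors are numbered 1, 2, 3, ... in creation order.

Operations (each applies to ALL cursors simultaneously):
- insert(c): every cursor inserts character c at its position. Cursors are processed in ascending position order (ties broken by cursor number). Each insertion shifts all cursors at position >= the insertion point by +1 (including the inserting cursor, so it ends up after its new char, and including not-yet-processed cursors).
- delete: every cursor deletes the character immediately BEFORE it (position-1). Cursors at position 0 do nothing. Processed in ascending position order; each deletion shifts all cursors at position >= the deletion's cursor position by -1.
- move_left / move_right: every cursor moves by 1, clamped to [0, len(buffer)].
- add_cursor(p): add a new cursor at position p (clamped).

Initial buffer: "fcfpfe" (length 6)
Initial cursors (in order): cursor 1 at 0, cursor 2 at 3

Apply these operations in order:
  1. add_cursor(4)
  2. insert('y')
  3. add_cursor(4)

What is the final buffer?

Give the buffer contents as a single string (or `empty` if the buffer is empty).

After op 1 (add_cursor(4)): buffer="fcfpfe" (len 6), cursors c1@0 c2@3 c3@4, authorship ......
After op 2 (insert('y')): buffer="yfcfypyfe" (len 9), cursors c1@1 c2@5 c3@7, authorship 1...2.3..
After op 3 (add_cursor(4)): buffer="yfcfypyfe" (len 9), cursors c1@1 c4@4 c2@5 c3@7, authorship 1...2.3..

Answer: yfcfypyfe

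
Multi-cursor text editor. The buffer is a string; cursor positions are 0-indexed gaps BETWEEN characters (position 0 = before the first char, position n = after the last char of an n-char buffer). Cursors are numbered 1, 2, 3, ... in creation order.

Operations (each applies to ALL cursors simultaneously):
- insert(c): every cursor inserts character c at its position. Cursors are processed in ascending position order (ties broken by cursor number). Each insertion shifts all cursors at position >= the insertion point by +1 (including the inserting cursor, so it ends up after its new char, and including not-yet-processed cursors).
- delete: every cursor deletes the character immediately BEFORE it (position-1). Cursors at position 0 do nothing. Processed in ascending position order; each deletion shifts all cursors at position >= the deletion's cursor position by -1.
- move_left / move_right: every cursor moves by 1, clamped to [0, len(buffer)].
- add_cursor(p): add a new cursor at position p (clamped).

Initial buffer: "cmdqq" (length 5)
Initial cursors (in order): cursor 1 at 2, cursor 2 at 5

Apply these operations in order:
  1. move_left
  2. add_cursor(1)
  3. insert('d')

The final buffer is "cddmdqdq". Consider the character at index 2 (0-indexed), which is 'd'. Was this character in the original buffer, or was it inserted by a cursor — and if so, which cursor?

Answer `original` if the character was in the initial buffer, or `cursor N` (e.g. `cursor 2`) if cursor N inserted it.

After op 1 (move_left): buffer="cmdqq" (len 5), cursors c1@1 c2@4, authorship .....
After op 2 (add_cursor(1)): buffer="cmdqq" (len 5), cursors c1@1 c3@1 c2@4, authorship .....
After op 3 (insert('d')): buffer="cddmdqdq" (len 8), cursors c1@3 c3@3 c2@7, authorship .13...2.
Authorship (.=original, N=cursor N): . 1 3 . . . 2 .
Index 2: author = 3

Answer: cursor 3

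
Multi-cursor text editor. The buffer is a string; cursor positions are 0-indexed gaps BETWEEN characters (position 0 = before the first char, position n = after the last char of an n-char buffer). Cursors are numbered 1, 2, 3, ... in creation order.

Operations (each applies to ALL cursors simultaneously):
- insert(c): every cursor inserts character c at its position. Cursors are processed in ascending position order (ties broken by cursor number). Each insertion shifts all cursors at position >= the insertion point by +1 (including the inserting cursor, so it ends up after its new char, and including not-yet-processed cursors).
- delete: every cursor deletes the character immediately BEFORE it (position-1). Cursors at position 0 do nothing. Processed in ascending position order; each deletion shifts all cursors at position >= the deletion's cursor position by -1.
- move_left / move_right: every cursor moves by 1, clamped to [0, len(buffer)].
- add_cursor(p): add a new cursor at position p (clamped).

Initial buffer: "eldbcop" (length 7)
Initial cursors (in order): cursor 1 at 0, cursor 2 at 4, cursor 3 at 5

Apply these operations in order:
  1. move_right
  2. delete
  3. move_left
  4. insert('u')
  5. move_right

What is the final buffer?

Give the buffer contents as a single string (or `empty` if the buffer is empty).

After op 1 (move_right): buffer="eldbcop" (len 7), cursors c1@1 c2@5 c3@6, authorship .......
After op 2 (delete): buffer="ldbp" (len 4), cursors c1@0 c2@3 c3@3, authorship ....
After op 3 (move_left): buffer="ldbp" (len 4), cursors c1@0 c2@2 c3@2, authorship ....
After op 4 (insert('u')): buffer="ulduubp" (len 7), cursors c1@1 c2@5 c3@5, authorship 1..23..
After op 5 (move_right): buffer="ulduubp" (len 7), cursors c1@2 c2@6 c3@6, authorship 1..23..

Answer: ulduubp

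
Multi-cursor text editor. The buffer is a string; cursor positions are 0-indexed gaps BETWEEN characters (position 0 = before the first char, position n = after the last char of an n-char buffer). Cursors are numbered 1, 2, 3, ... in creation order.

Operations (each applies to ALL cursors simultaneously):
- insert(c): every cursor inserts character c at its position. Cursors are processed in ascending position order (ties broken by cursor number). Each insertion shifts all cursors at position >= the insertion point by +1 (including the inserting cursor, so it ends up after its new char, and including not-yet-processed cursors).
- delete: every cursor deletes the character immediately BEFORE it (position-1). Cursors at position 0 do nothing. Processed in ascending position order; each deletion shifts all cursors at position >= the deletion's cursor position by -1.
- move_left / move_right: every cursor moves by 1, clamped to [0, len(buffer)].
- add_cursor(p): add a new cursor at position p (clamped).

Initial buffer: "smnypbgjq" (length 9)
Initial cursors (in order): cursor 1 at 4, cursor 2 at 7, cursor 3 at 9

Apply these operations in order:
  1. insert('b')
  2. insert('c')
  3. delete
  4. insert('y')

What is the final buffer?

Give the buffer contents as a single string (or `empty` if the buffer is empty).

After op 1 (insert('b')): buffer="smnybpbgbjqb" (len 12), cursors c1@5 c2@9 c3@12, authorship ....1...2..3
After op 2 (insert('c')): buffer="smnybcpbgbcjqbc" (len 15), cursors c1@6 c2@11 c3@15, authorship ....11...22..33
After op 3 (delete): buffer="smnybpbgbjqb" (len 12), cursors c1@5 c2@9 c3@12, authorship ....1...2..3
After op 4 (insert('y')): buffer="smnybypbgbyjqby" (len 15), cursors c1@6 c2@11 c3@15, authorship ....11...22..33

Answer: smnybypbgbyjqby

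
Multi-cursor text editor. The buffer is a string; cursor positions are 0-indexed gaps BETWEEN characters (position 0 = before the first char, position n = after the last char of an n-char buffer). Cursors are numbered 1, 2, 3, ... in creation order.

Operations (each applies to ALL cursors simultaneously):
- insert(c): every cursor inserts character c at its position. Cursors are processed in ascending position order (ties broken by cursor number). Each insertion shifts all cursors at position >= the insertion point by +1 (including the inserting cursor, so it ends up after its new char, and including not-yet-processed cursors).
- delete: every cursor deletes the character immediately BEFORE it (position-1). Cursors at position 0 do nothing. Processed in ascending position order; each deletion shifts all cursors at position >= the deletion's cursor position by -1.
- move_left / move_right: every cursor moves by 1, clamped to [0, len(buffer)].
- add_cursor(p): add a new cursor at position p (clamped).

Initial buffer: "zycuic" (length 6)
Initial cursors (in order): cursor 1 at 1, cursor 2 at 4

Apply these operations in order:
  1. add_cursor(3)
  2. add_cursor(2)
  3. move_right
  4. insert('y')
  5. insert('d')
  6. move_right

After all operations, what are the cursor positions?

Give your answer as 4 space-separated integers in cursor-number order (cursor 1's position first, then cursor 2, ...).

After op 1 (add_cursor(3)): buffer="zycuic" (len 6), cursors c1@1 c3@3 c2@4, authorship ......
After op 2 (add_cursor(2)): buffer="zycuic" (len 6), cursors c1@1 c4@2 c3@3 c2@4, authorship ......
After op 3 (move_right): buffer="zycuic" (len 6), cursors c1@2 c4@3 c3@4 c2@5, authorship ......
After op 4 (insert('y')): buffer="zyycyuyiyc" (len 10), cursors c1@3 c4@5 c3@7 c2@9, authorship ..1.4.3.2.
After op 5 (insert('d')): buffer="zyydcyduydiydc" (len 14), cursors c1@4 c4@7 c3@10 c2@13, authorship ..11.44.33.22.
After op 6 (move_right): buffer="zyydcyduydiydc" (len 14), cursors c1@5 c4@8 c3@11 c2@14, authorship ..11.44.33.22.

Answer: 5 14 11 8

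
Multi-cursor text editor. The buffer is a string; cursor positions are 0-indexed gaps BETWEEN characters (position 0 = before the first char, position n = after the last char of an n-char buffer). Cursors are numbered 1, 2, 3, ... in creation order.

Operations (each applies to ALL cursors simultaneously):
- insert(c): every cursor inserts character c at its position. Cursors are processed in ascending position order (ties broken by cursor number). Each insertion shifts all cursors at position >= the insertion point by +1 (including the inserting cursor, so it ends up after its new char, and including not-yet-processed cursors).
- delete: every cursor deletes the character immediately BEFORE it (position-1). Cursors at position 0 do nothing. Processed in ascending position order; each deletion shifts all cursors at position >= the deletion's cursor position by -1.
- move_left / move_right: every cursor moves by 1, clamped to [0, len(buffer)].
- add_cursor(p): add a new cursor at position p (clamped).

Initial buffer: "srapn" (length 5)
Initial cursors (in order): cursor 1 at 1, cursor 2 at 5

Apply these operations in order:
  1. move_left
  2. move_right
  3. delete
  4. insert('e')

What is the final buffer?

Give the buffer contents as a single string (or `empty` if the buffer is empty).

After op 1 (move_left): buffer="srapn" (len 5), cursors c1@0 c2@4, authorship .....
After op 2 (move_right): buffer="srapn" (len 5), cursors c1@1 c2@5, authorship .....
After op 3 (delete): buffer="rap" (len 3), cursors c1@0 c2@3, authorship ...
After op 4 (insert('e')): buffer="erape" (len 5), cursors c1@1 c2@5, authorship 1...2

Answer: erape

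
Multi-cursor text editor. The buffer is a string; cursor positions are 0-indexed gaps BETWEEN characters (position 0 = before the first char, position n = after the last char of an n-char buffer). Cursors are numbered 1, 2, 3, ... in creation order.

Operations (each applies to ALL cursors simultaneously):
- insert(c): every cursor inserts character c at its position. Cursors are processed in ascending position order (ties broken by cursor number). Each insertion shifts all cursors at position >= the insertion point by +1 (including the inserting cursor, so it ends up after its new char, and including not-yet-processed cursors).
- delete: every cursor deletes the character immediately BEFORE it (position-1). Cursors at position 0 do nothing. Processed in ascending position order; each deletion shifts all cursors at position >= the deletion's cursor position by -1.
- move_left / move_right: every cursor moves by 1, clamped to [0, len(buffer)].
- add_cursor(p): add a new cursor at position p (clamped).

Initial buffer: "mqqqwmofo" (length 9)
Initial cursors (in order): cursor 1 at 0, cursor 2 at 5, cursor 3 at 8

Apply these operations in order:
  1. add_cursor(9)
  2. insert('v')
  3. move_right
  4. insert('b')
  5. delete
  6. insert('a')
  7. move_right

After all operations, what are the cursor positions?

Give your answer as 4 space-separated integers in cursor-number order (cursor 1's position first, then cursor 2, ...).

After op 1 (add_cursor(9)): buffer="mqqqwmofo" (len 9), cursors c1@0 c2@5 c3@8 c4@9, authorship .........
After op 2 (insert('v')): buffer="vmqqqwvmofvov" (len 13), cursors c1@1 c2@7 c3@11 c4@13, authorship 1.....2...3.4
After op 3 (move_right): buffer="vmqqqwvmofvov" (len 13), cursors c1@2 c2@8 c3@12 c4@13, authorship 1.....2...3.4
After op 4 (insert('b')): buffer="vmbqqqwvmbofvobvb" (len 17), cursors c1@3 c2@10 c3@15 c4@17, authorship 1.1....2.2..3.344
After op 5 (delete): buffer="vmqqqwvmofvov" (len 13), cursors c1@2 c2@8 c3@12 c4@13, authorship 1.....2...3.4
After op 6 (insert('a')): buffer="vmaqqqwvmaofvoava" (len 17), cursors c1@3 c2@10 c3@15 c4@17, authorship 1.1....2.2..3.344
After op 7 (move_right): buffer="vmaqqqwvmaofvoava" (len 17), cursors c1@4 c2@11 c3@16 c4@17, authorship 1.1....2.2..3.344

Answer: 4 11 16 17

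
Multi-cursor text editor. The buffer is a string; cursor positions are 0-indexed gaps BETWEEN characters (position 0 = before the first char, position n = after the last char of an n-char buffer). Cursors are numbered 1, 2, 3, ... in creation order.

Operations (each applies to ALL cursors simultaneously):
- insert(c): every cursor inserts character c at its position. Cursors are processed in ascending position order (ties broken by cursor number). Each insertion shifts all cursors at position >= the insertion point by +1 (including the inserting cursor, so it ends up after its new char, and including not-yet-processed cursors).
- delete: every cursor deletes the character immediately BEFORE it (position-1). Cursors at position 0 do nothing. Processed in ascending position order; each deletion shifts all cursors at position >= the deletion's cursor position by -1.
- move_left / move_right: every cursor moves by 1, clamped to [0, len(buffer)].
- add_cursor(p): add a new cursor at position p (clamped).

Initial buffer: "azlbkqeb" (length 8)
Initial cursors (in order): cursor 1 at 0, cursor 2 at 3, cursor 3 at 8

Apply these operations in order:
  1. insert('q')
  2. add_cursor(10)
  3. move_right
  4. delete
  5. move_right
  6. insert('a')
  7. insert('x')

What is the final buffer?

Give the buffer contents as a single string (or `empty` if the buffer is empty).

Answer: qzaxlqkaxqeaaxx

Derivation:
After op 1 (insert('q')): buffer="qazlqbkqebq" (len 11), cursors c1@1 c2@5 c3@11, authorship 1...2.....3
After op 2 (add_cursor(10)): buffer="qazlqbkqebq" (len 11), cursors c1@1 c2@5 c4@10 c3@11, authorship 1...2.....3
After op 3 (move_right): buffer="qazlqbkqebq" (len 11), cursors c1@2 c2@6 c3@11 c4@11, authorship 1...2.....3
After op 4 (delete): buffer="qzlqkqe" (len 7), cursors c1@1 c2@4 c3@7 c4@7, authorship 1..2...
After op 5 (move_right): buffer="qzlqkqe" (len 7), cursors c1@2 c2@5 c3@7 c4@7, authorship 1..2...
After op 6 (insert('a')): buffer="qzalqkaqeaa" (len 11), cursors c1@3 c2@7 c3@11 c4@11, authorship 1.1.2.2..34
After op 7 (insert('x')): buffer="qzaxlqkaxqeaaxx" (len 15), cursors c1@4 c2@9 c3@15 c4@15, authorship 1.11.2.22..3434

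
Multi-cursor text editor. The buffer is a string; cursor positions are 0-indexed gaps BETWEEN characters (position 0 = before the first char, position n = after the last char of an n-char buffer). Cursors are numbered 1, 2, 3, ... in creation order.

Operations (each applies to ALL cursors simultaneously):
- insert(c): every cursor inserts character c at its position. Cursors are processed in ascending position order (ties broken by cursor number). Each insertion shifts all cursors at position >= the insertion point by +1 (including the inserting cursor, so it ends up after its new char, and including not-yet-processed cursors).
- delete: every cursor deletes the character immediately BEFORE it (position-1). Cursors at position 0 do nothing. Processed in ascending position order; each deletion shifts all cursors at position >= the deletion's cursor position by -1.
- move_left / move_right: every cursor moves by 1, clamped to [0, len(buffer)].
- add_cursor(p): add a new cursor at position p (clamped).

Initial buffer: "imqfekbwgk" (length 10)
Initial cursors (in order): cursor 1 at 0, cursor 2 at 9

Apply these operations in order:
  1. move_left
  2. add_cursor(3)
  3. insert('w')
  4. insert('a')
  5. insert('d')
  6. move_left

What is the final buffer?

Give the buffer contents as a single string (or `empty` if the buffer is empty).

After op 1 (move_left): buffer="imqfekbwgk" (len 10), cursors c1@0 c2@8, authorship ..........
After op 2 (add_cursor(3)): buffer="imqfekbwgk" (len 10), cursors c1@0 c3@3 c2@8, authorship ..........
After op 3 (insert('w')): buffer="wimqwfekbwwgk" (len 13), cursors c1@1 c3@5 c2@11, authorship 1...3.....2..
After op 4 (insert('a')): buffer="waimqwafekbwwagk" (len 16), cursors c1@2 c3@7 c2@14, authorship 11...33.....22..
After op 5 (insert('d')): buffer="wadimqwadfekbwwadgk" (len 19), cursors c1@3 c3@9 c2@17, authorship 111...333.....222..
After op 6 (move_left): buffer="wadimqwadfekbwwadgk" (len 19), cursors c1@2 c3@8 c2@16, authorship 111...333.....222..

Answer: wadimqwadfekbwwadgk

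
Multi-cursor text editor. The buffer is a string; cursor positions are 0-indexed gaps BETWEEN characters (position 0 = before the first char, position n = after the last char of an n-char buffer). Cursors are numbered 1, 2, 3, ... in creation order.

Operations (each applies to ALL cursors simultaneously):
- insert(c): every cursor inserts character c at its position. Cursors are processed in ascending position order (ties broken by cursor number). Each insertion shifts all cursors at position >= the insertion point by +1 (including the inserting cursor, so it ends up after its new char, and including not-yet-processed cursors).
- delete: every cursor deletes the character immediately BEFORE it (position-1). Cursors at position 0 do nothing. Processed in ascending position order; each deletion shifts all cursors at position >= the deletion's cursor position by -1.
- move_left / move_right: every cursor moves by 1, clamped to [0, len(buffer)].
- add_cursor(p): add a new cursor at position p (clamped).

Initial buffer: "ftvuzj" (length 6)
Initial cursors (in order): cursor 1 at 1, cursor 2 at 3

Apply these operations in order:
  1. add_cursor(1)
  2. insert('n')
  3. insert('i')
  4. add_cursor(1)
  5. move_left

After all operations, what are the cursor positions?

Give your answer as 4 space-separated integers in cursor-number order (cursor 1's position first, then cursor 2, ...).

After op 1 (add_cursor(1)): buffer="ftvuzj" (len 6), cursors c1@1 c3@1 c2@3, authorship ......
After op 2 (insert('n')): buffer="fnntvnuzj" (len 9), cursors c1@3 c3@3 c2@6, authorship .13..2...
After op 3 (insert('i')): buffer="fnniitvniuzj" (len 12), cursors c1@5 c3@5 c2@9, authorship .1313..22...
After op 4 (add_cursor(1)): buffer="fnniitvniuzj" (len 12), cursors c4@1 c1@5 c3@5 c2@9, authorship .1313..22...
After op 5 (move_left): buffer="fnniitvniuzj" (len 12), cursors c4@0 c1@4 c3@4 c2@8, authorship .1313..22...

Answer: 4 8 4 0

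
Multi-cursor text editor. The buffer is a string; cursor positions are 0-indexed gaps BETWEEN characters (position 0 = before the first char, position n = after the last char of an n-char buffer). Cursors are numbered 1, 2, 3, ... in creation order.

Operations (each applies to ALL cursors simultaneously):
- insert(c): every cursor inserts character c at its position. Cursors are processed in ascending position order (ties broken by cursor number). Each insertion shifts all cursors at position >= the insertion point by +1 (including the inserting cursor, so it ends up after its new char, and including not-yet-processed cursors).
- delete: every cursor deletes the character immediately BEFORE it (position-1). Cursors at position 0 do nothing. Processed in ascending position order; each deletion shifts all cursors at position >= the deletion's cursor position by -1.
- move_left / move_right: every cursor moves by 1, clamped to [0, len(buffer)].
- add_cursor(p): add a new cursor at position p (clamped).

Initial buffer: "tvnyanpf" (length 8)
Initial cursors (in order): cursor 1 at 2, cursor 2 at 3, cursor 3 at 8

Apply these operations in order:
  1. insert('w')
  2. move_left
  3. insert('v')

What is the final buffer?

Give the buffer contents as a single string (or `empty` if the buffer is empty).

Answer: tvvwnvwyanpfvw

Derivation:
After op 1 (insert('w')): buffer="tvwnwyanpfw" (len 11), cursors c1@3 c2@5 c3@11, authorship ..1.2.....3
After op 2 (move_left): buffer="tvwnwyanpfw" (len 11), cursors c1@2 c2@4 c3@10, authorship ..1.2.....3
After op 3 (insert('v')): buffer="tvvwnvwyanpfvw" (len 14), cursors c1@3 c2@6 c3@13, authorship ..11.22.....33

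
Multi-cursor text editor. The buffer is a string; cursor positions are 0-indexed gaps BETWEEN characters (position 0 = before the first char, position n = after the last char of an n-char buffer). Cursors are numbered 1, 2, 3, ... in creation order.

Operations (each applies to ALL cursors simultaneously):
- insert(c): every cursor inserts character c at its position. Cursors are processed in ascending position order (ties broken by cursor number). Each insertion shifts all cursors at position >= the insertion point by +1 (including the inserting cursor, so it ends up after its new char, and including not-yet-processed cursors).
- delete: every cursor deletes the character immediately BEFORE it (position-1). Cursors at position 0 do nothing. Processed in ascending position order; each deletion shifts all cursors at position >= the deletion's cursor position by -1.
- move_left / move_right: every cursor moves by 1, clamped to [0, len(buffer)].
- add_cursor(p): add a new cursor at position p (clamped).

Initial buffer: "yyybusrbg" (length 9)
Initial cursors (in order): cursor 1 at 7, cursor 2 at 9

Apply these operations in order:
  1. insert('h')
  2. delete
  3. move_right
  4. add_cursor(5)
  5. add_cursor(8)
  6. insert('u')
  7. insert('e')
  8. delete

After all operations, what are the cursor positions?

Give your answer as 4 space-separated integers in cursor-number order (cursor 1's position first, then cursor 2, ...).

After op 1 (insert('h')): buffer="yyybusrhbgh" (len 11), cursors c1@8 c2@11, authorship .......1..2
After op 2 (delete): buffer="yyybusrbg" (len 9), cursors c1@7 c2@9, authorship .........
After op 3 (move_right): buffer="yyybusrbg" (len 9), cursors c1@8 c2@9, authorship .........
After op 4 (add_cursor(5)): buffer="yyybusrbg" (len 9), cursors c3@5 c1@8 c2@9, authorship .........
After op 5 (add_cursor(8)): buffer="yyybusrbg" (len 9), cursors c3@5 c1@8 c4@8 c2@9, authorship .........
After op 6 (insert('u')): buffer="yyybuusrbuugu" (len 13), cursors c3@6 c1@11 c4@11 c2@13, authorship .....3...14.2
After op 7 (insert('e')): buffer="yyybuuesrbuueegue" (len 17), cursors c3@7 c1@14 c4@14 c2@17, authorship .....33...1414.22
After op 8 (delete): buffer="yyybuusrbuugu" (len 13), cursors c3@6 c1@11 c4@11 c2@13, authorship .....3...14.2

Answer: 11 13 6 11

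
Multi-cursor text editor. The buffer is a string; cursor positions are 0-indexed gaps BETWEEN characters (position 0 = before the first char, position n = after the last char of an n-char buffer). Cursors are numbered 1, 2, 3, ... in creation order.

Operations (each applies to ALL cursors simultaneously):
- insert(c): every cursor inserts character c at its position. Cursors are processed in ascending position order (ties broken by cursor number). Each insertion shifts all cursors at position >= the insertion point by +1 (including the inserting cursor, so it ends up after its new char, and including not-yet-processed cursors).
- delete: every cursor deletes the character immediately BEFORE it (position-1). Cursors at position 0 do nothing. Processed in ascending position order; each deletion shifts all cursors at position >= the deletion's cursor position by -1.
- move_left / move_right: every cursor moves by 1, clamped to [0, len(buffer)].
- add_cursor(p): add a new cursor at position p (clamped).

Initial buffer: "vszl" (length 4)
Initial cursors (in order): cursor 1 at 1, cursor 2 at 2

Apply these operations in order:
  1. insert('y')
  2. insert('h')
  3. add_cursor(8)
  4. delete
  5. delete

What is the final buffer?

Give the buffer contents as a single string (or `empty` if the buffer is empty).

After op 1 (insert('y')): buffer="vysyzl" (len 6), cursors c1@2 c2@4, authorship .1.2..
After op 2 (insert('h')): buffer="vyhsyhzl" (len 8), cursors c1@3 c2@6, authorship .11.22..
After op 3 (add_cursor(8)): buffer="vyhsyhzl" (len 8), cursors c1@3 c2@6 c3@8, authorship .11.22..
After op 4 (delete): buffer="vysyz" (len 5), cursors c1@2 c2@4 c3@5, authorship .1.2.
After op 5 (delete): buffer="vs" (len 2), cursors c1@1 c2@2 c3@2, authorship ..

Answer: vs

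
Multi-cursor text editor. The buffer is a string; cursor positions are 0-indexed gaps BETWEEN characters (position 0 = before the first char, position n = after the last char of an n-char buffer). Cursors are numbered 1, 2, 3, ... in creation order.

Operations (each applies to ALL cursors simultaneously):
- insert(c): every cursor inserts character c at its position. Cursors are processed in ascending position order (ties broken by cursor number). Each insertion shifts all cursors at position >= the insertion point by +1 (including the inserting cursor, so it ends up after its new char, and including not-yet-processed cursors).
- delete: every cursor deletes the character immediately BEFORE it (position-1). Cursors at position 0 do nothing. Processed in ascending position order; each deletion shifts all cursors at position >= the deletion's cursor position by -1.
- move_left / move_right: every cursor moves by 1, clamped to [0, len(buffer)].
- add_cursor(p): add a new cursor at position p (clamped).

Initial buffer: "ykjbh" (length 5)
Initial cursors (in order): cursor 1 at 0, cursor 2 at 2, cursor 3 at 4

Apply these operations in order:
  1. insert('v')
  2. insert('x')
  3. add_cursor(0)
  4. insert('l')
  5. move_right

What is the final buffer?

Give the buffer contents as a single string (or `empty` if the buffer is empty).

After op 1 (insert('v')): buffer="vykvjbvh" (len 8), cursors c1@1 c2@4 c3@7, authorship 1..2..3.
After op 2 (insert('x')): buffer="vxykvxjbvxh" (len 11), cursors c1@2 c2@6 c3@10, authorship 11..22..33.
After op 3 (add_cursor(0)): buffer="vxykvxjbvxh" (len 11), cursors c4@0 c1@2 c2@6 c3@10, authorship 11..22..33.
After op 4 (insert('l')): buffer="lvxlykvxljbvxlh" (len 15), cursors c4@1 c1@4 c2@9 c3@14, authorship 4111..222..333.
After op 5 (move_right): buffer="lvxlykvxljbvxlh" (len 15), cursors c4@2 c1@5 c2@10 c3@15, authorship 4111..222..333.

Answer: lvxlykvxljbvxlh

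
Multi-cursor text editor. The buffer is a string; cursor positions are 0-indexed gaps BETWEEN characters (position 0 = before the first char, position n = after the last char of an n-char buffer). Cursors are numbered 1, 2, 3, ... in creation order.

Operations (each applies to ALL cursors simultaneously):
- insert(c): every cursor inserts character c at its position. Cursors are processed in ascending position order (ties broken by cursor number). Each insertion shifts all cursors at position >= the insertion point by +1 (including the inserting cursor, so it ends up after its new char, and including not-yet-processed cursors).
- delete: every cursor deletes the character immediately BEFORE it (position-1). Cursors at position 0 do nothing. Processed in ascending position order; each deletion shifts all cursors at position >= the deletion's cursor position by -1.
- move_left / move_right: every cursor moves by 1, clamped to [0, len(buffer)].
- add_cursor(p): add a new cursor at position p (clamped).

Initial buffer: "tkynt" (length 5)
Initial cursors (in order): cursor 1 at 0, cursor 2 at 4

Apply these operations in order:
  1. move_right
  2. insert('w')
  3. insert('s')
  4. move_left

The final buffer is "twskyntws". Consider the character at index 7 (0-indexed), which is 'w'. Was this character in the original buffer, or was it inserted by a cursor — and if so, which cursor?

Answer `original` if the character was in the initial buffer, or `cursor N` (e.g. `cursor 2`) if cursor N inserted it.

Answer: cursor 2

Derivation:
After op 1 (move_right): buffer="tkynt" (len 5), cursors c1@1 c2@5, authorship .....
After op 2 (insert('w')): buffer="twkyntw" (len 7), cursors c1@2 c2@7, authorship .1....2
After op 3 (insert('s')): buffer="twskyntws" (len 9), cursors c1@3 c2@9, authorship .11....22
After op 4 (move_left): buffer="twskyntws" (len 9), cursors c1@2 c2@8, authorship .11....22
Authorship (.=original, N=cursor N): . 1 1 . . . . 2 2
Index 7: author = 2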